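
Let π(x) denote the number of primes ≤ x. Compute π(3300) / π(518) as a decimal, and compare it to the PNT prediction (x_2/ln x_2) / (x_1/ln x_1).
π(3300)/π(518) = 463/97 ≈ 4.7732;  PNT prediction ≈ 4.9146.

π(518) = 97 and π(3300) = 463, so π(3300)/π(518) ≈ 4.7732. The PNT-predicted ratio is (3300/ln(3300)) / (518/ln(518)) ≈ 4.9146. The two agree to within a few percent, as expected.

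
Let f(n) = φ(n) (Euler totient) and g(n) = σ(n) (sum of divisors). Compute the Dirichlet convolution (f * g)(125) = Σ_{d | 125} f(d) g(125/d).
(φ * σ)(125) = 500

Divisors of 125: [1, 5, 25, 125]. For each d | 125:
  d = 1: φ(1) · σ(125/1) = 1 · 156 = 156
  d = 5: φ(5) · σ(125/5) = 4 · 31 = 124
  d = 25: φ(25) · σ(125/25) = 20 · 6 = 120
  d = 125: φ(125) · σ(125/125) = 100 · 1 = 100
Summing: (φ * σ)(125) = 156 + 124 + 120 + 100 = 500.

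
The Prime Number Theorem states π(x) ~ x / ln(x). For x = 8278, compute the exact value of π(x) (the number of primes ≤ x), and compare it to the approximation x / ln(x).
π(8278) = 1038;  x/ln(x) ≈ 917.60;  relative error ≈ 11.60%.

Directly count primes up to 8278: π(8278) = 1038. The PNT approximation gives 8278/ln(8278) ≈ 8278/9.02136 ≈ 917.60. Relative error (π(x) − x/ln(x)) / π(x) ≈ 11.60%; the approximation is known to undercount slightly (Li(x) is a better estimate).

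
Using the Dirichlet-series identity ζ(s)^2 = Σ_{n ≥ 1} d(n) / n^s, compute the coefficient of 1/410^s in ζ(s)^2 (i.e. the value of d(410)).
d(410) = 8

ζ(s)^2 = (Σ 1/m^s)(Σ 1/k^s). The coefficient of 1/n^s in the product is the number of ordered pairs (m, k) with mk = n, which equals d(n). For n = 410, divisors are [1, 2, 5, 10, 41, 82, 205, 410], so d(410) = 8.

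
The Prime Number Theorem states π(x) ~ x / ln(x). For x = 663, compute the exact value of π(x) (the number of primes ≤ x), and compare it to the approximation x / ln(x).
π(663) = 121;  x/ln(x) ≈ 102.05;  relative error ≈ 15.66%.

Directly count primes up to 663: π(663) = 121. The PNT approximation gives 663/ln(663) ≈ 663/6.49677 ≈ 102.05. Relative error (π(x) − x/ln(x)) / π(x) ≈ 15.66%; the approximation is known to undercount slightly (Li(x) is a better estimate).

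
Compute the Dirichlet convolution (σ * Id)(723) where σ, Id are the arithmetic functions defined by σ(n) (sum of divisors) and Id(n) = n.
(σ * Id)(723) = 3381

Divisors of 723: [1, 3, 241, 723]. For each d | 723:
  d = 1: σ(1) · Id(723/1) = 1 · 723 = 723
  d = 3: σ(3) · Id(723/3) = 4 · 241 = 964
  d = 241: σ(241) · Id(723/241) = 242 · 3 = 726
  d = 723: σ(723) · Id(723/723) = 968 · 1 = 968
Summing: (σ * Id)(723) = 723 + 964 + 726 + 968 = 3381.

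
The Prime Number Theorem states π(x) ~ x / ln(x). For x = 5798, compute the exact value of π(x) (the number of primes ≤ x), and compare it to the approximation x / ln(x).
π(5798) = 760;  x/ln(x) ≈ 669.11;  relative error ≈ 11.96%.

Directly count primes up to 5798: π(5798) = 760. The PNT approximation gives 5798/ln(5798) ≈ 5798/8.66527 ≈ 669.11. Relative error (π(x) − x/ln(x)) / π(x) ≈ 11.96%; the approximation is known to undercount slightly (Li(x) is a better estimate).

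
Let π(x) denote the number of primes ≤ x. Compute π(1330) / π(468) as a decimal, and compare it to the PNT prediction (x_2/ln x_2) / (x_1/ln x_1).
π(1330)/π(468) = 217/91 ≈ 2.3846;  PNT prediction ≈ 2.4292.

π(468) = 91 and π(1330) = 217, so π(1330)/π(468) ≈ 2.3846. The PNT-predicted ratio is (1330/ln(1330)) / (468/ln(468)) ≈ 2.4292. The two agree to within a few percent, as expected.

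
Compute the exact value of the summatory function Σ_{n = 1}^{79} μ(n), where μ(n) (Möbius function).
Σ_{n ≤ 79} μ(n) = -4

Compute μ(n) for each 1 ≤ n ≤ 79: μ(1) = 1, μ(2) = -1, μ(3) = -1, μ(4) = 0, μ(5) = -1, μ(6) = 1, μ(7) = -1, μ(8) = 0, μ(9) = 0, μ(10) = 1, μ(11) = -1, μ(12) = 0, μ(13) = -1, μ(14) = 1, μ(15) = 1, μ(16) = 0, μ(17) = -1, μ(18) = 0, μ(19) = -1, μ(20) = 0, μ(21) = 1, μ(22) = 1, μ(23) = -1, μ(24) = 0, μ(25) = 0, μ(26) = 1, μ(27) = 0, μ(28) = 0, μ(29) = -1, μ(30) = -1, μ(31) = -1, μ(32) = 0, μ(33) = 1, μ(34) = 1, μ(35) = 1, μ(36) = 0, μ(37) = -1, μ(38) = 1, μ(39) = 1, μ(40) = 0, μ(41) = -1, μ(42) = -1, μ(43) = -1, μ(44) = 0, μ(45) = 0, μ(46) = 1, μ(47) = -1, μ(48) = 0, μ(49) = 0, μ(50) = 0, μ(51) = 1, μ(52) = 0, μ(53) = -1, μ(54) = 0, μ(55) = 1, μ(56) = 0, μ(57) = 1, μ(58) = 1, μ(59) = -1, μ(60) = 0, μ(61) = -1, μ(62) = 1, μ(63) = 0, μ(64) = 0, μ(65) = 1, μ(66) = -1, μ(67) = -1, μ(68) = 0, μ(69) = 1, μ(70) = -1, μ(71) = -1, μ(72) = 0, μ(73) = -1, μ(74) = 1, μ(75) = 0, μ(76) = 0, μ(77) = 1, μ(78) = -1, μ(79) = -1. Summing all 79 values: -4. (Mertens function M(x) = Σ_{n ≤ x} μ(n); on average M(x) should be small (PNT ⟺ M(x) = o(x)).)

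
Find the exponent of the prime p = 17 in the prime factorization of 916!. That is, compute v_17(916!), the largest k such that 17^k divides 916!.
v_17(916!) = 56

Legendre's formula: v_p(n!) = Σ_{k ≥ 1} ⌊n / p^k⌋. For p = 17, n = 916, the terms are:
  ⌊916/17^1⌋ = ⌊916/17⌋ = 53
  ⌊916/17^2⌋ = ⌊916/289⌋ = 3
(the next term ⌊916/17^3⌋ = 0, terminating the sum). Summing: v_17(916!) = 53 + 3 = 56.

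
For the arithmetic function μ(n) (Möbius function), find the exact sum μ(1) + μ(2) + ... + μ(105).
Σ_{n ≤ 105} μ(n) = -3

Compute μ(n) for each 1 ≤ n ≤ 105: μ(1) = 1, μ(2) = -1, μ(3) = -1, μ(4) = 0, μ(5) = -1, μ(6) = 1, μ(7) = -1, μ(8) = 0, μ(9) = 0, μ(10) = 1, μ(11) = -1, μ(12) = 0, μ(13) = -1, μ(14) = 1, μ(15) = 1, μ(16) = 0, μ(17) = -1, μ(18) = 0, μ(19) = -1, μ(20) = 0, μ(21) = 1, μ(22) = 1, μ(23) = -1, μ(24) = 0, μ(25) = 0, μ(26) = 1, μ(27) = 0, μ(28) = 0, μ(29) = -1, μ(30) = -1, μ(31) = -1, μ(32) = 0, μ(33) = 1, μ(34) = 1, μ(35) = 1, μ(36) = 0, μ(37) = -1, μ(38) = 1, μ(39) = 1, μ(40) = 0, μ(41) = -1, μ(42) = -1, μ(43) = -1, μ(44) = 0, μ(45) = 0, μ(46) = 1, μ(47) = -1, μ(48) = 0, μ(49) = 0, μ(50) = 0, μ(51) = 1, μ(52) = 0, μ(53) = -1, μ(54) = 0, μ(55) = 1, μ(56) = 0, μ(57) = 1, μ(58) = 1, μ(59) = -1, μ(60) = 0, μ(61) = -1, μ(62) = 1, μ(63) = 0, μ(64) = 0, μ(65) = 1, μ(66) = -1, μ(67) = -1, μ(68) = 0, μ(69) = 1, μ(70) = -1, μ(71) = -1, μ(72) = 0, μ(73) = -1, μ(74) = 1, μ(75) = 0, μ(76) = 0, μ(77) = 1, μ(78) = -1, μ(79) = -1, μ(80) = 0, μ(81) = 0, μ(82) = 1, μ(83) = -1, μ(84) = 0, μ(85) = 1, μ(86) = 1, μ(87) = 1, μ(88) = 0, μ(89) = -1, μ(90) = 0, μ(91) = 1, μ(92) = 0, μ(93) = 1, μ(94) = 1, μ(95) = 1, μ(96) = 0, μ(97) = -1, μ(98) = 0, μ(99) = 0, μ(100) = 0, μ(101) = -1, μ(102) = -1, μ(103) = -1, μ(104) = 0, μ(105) = -1. Summing all 105 values: -3. (Mertens function M(x) = Σ_{n ≤ x} μ(n); on average M(x) should be small (PNT ⟺ M(x) = o(x)).)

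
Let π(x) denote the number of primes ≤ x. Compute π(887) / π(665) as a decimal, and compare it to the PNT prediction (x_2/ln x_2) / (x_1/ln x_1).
π(887)/π(665) = 154/121 ≈ 1.2727;  PNT prediction ≈ 1.2772.

π(665) = 121 and π(887) = 154, so π(887)/π(665) ≈ 1.2727. The PNT-predicted ratio is (887/ln(887)) / (665/ln(665)) ≈ 1.2772. The two agree to within a few percent, as expected.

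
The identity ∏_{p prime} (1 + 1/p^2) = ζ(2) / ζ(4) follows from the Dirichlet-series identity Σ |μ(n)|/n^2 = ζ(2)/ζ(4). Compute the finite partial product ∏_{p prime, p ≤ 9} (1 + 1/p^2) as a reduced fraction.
∏ = 650/441

The primes p ≤ 9 are [2, 3, 5, 7]. For each, (1 + 1/p^2) = (p^2 + 1)/p^2. Multiplying these fractions over p ∈ [2, 3, 5, 7] gives 650/441. (In the limit P → ∞ this tends to ζ(2)/ζ(4).)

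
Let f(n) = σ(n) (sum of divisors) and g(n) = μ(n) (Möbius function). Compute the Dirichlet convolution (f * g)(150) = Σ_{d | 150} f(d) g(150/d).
(σ * μ)(150) = 150

Divisors of 150: [1, 2, 3, 5, 6, 10, 15, 25, 30, 50, 75, 150]. For each d | 150:
  d = 1: σ(1) · μ(150/1) = 1 · 0 = 0
  d = 2: σ(2) · μ(150/2) = 3 · 0 = 0
  d = 3: σ(3) · μ(150/3) = 4 · 0 = 0
  d = 5: σ(5) · μ(150/5) = 6 · -1 = -6
  d = 6: σ(6) · μ(150/6) = 12 · 0 = 0
  d = 10: σ(10) · μ(150/10) = 18 · 1 = 18
  d = 15: σ(15) · μ(150/15) = 24 · 1 = 24
  d = 25: σ(25) · μ(150/25) = 31 · 1 = 31
  d = 30: σ(30) · μ(150/30) = 72 · -1 = -72
  d = 50: σ(50) · μ(150/50) = 93 · -1 = -93
  d = 75: σ(75) · μ(150/75) = 124 · -1 = -124
  d = 150: σ(150) · μ(150/150) = 372 · 1 = 372
Summing: (σ * μ)(150) = 0 + 0 + 0 + -6 + 0 + 18 + 24 + 31 + -72 + -93 + -124 + 372 = 150.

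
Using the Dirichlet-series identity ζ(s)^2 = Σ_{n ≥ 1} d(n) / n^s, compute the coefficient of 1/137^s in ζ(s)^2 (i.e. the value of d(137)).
d(137) = 2

ζ(s)^2 = (Σ 1/m^s)(Σ 1/k^s). The coefficient of 1/n^s in the product is the number of ordered pairs (m, k) with mk = n, which equals d(n). For n = 137, divisors are [1, 137], so d(137) = 2.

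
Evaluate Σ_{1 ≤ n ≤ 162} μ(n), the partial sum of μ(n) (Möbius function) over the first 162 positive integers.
Σ_{n ≤ 162} μ(n) = 1

Compute μ(n) for each 1 ≤ n ≤ 162: μ(1) = 1, μ(2) = -1, μ(3) = -1, μ(4) = 0, μ(5) = -1, μ(6) = 1, μ(7) = -1, μ(8) = 0, μ(9) = 0, μ(10) = 1, μ(11) = -1, μ(12) = 0, μ(13) = -1, μ(14) = 1, μ(15) = 1, μ(16) = 0, μ(17) = -1, μ(18) = 0, μ(19) = -1, μ(20) = 0, μ(21) = 1, μ(22) = 1, μ(23) = -1, μ(24) = 0, μ(25) = 0, μ(26) = 1, μ(27) = 0, μ(28) = 0, μ(29) = -1, μ(30) = -1, μ(31) = -1, μ(32) = 0, μ(33) = 1, μ(34) = 1, μ(35) = 1, μ(36) = 0, μ(37) = -1, μ(38) = 1, μ(39) = 1, μ(40) = 0, μ(41) = -1, μ(42) = -1, μ(43) = -1, μ(44) = 0, μ(45) = 0, μ(46) = 1, μ(47) = -1, μ(48) = 0, μ(49) = 0, μ(50) = 0, μ(51) = 1, μ(52) = 0, μ(53) = -1, μ(54) = 0, μ(55) = 1, μ(56) = 0, μ(57) = 1, μ(58) = 1, μ(59) = -1, μ(60) = 0, μ(61) = -1, μ(62) = 1, μ(63) = 0, μ(64) = 0, μ(65) = 1, μ(66) = -1, μ(67) = -1, μ(68) = 0, μ(69) = 1, μ(70) = -1, μ(71) = -1, μ(72) = 0, μ(73) = -1, μ(74) = 1, μ(75) = 0, μ(76) = 0, μ(77) = 1, μ(78) = -1, μ(79) = -1, μ(80) = 0, μ(81) = 0, μ(82) = 1, μ(83) = -1, μ(84) = 0, μ(85) = 1, μ(86) = 1, μ(87) = 1, μ(88) = 0, μ(89) = -1, μ(90) = 0, μ(91) = 1, μ(92) = 0, μ(93) = 1, μ(94) = 1, μ(95) = 1, μ(96) = 0, μ(97) = -1, μ(98) = 0, μ(99) = 0, μ(100) = 0, μ(101) = -1, μ(102) = -1, μ(103) = -1, μ(104) = 0, μ(105) = -1, μ(106) = 1, μ(107) = -1, μ(108) = 0, μ(109) = -1, μ(110) = -1, μ(111) = 1, μ(112) = 0, μ(113) = -1, μ(114) = -1, μ(115) = 1, μ(116) = 0, μ(117) = 0, μ(118) = 1, μ(119) = 1, μ(120) = 0, μ(121) = 0, μ(122) = 1, μ(123) = 1, μ(124) = 0, μ(125) = 0, μ(126) = 0, μ(127) = -1, μ(128) = 0, μ(129) = 1, μ(130) = -1, μ(131) = -1, μ(132) = 0, μ(133) = 1, μ(134) = 1, μ(135) = 0, μ(136) = 0, μ(137) = -1, μ(138) = -1, μ(139) = -1, μ(140) = 0, μ(141) = 1, μ(142) = 1, μ(143) = 1, μ(144) = 0, μ(145) = 1, μ(146) = 1, μ(147) = 0, μ(148) = 0, μ(149) = -1, μ(150) = 0, μ(151) = -1, μ(152) = 0, μ(153) = 0, μ(154) = -1, μ(155) = 1, μ(156) = 0, μ(157) = -1, μ(158) = 1, μ(159) = 1, μ(160) = 0, μ(161) = 1, μ(162) = 0. Summing all 162 values: 1. (Mertens function M(x) = Σ_{n ≤ x} μ(n); on average M(x) should be small (PNT ⟺ M(x) = o(x)).)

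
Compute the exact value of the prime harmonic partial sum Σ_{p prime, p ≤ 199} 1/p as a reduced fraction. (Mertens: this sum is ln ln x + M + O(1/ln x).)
Σ 1/p = 15202313841027497739047080375538859939135227730139536997746371469607707132833646367/7799922041683461553249199106329813876687996789903550945093032474868511536164700810

π(199) = 46, so the primes ≤ 199 are [2, 3, 5, 7, 11, 13, 17, 19, 23, 29, 31, 37, 41, 43, 47, 53, 59, 61, 67, 71, 73, 79, 83, 89, 97, 101, 103, 107, 109, 113, 127, 131, 137, 139, 149, 151, 157, 163, 167, 173, 179, 181, 191, 193, 197, 199]. Summing 1/p over these primes: 15202313841027497739047080375538859939135227730139536997746371469607707132833646367/7799922041683461553249199106329813876687996789903550945093032474868511536164700810 ≈ 1.9490. Mertens estimate ln ln(199) + 0.2615 ≈ 1.9279.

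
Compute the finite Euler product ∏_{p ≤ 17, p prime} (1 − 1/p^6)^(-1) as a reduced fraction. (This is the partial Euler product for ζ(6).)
∏ = 3816568575537013278125/3751506094174038687744

The primes p ≤ 17 are [2, 3, 5, 7, 11, 13, 17]. For each prime, (1 − 1/p^6)^(-1) = p^6 / (p^6 − 1). The product is (1 − 1/2^6)^(-1), (1 − 1/3^6)^(-1), (1 − 1/5^6)^(-1), (1 − 1/7^6)^(-1), (1 − 1/11^6)^(-1), (1 − 1/13^6)^(-1), (1 − 1/17^6)^(-1) = ∏ p^6 / (p^6 − 1) = 3816568575537013278125/3751506094174038687744.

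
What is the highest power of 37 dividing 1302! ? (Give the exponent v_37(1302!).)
v_37(1302!) = 35

Legendre's formula: v_p(n!) = Σ_{k ≥ 1} ⌊n / p^k⌋. For p = 37, n = 1302, the terms are:
  ⌊1302/37^1⌋ = ⌊1302/37⌋ = 35
(the next term ⌊1302/37^2⌋ = 0, terminating the sum). Summing: v_37(1302!) = 35 = 35.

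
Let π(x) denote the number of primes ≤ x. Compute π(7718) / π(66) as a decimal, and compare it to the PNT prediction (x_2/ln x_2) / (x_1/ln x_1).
π(7718)/π(66) = 979/18 ≈ 54.3889;  PNT prediction ≈ 54.7334.

π(66) = 18 and π(7718) = 979, so π(7718)/π(66) ≈ 54.3889. The PNT-predicted ratio is (7718/ln(7718)) / (66/ln(66)) ≈ 54.7334. The two agree to within a few percent, as expected.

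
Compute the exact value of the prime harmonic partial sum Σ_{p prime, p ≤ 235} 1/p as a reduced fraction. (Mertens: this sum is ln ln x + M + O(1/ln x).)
Σ 1/p = 8762990377702925264993654890050782886250854676753323401606562622367345144099360398279019780479/4445236185272185438169240794291312557432222642727183809026451438704160103479600800432029464270

π(235) = 51, so the primes ≤ 235 are [2, 3, 5, 7, 11, 13, 17, 19, 23, 29, 31, 37, 41, 43, 47, 53, 59, 61, 67, 71, 73, 79, 83, 89, 97, 101, 103, 107, 109, 113, 127, 131, 137, 139, 149, 151, 157, 163, 167, 173, 179, 181, 191, 193, 197, 199, 211, 223, 227, 229, 233]. Summing 1/p over these primes: 8762990377702925264993654890050782886250854676753323401606562622367345144099360398279019780479/4445236185272185438169240794291312557432222642727183809026451438704160103479600800432029464270 ≈ 1.9713. Mertens estimate ln ln(235) + 0.2615 ≈ 1.9589.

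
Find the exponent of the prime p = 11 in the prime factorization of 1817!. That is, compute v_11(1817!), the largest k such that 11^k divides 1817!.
v_11(1817!) = 181

Legendre's formula: v_p(n!) = Σ_{k ≥ 1} ⌊n / p^k⌋. For p = 11, n = 1817, the terms are:
  ⌊1817/11^1⌋ = ⌊1817/11⌋ = 165
  ⌊1817/11^2⌋ = ⌊1817/121⌋ = 15
  ⌊1817/11^3⌋ = ⌊1817/1331⌋ = 1
(the next term ⌊1817/11^4⌋ = 0, terminating the sum). Summing: v_11(1817!) = 165 + 15 + 1 = 181.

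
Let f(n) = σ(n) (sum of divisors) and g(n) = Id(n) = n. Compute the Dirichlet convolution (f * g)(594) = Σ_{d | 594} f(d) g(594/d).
(σ * Id)(594) = 16330

Divisors of 594: [1, 2, 3, 6, 9, 11, 18, 22, 27, 33, 54, 66, 99, 198, 297, 594]. For each d | 594:
  d = 1: σ(1) · Id(594/1) = 1 · 594 = 594
  d = 2: σ(2) · Id(594/2) = 3 · 297 = 891
  d = 3: σ(3) · Id(594/3) = 4 · 198 = 792
  d = 6: σ(6) · Id(594/6) = 12 · 99 = 1188
  d = 9: σ(9) · Id(594/9) = 13 · 66 = 858
  d = 11: σ(11) · Id(594/11) = 12 · 54 = 648
  d = 18: σ(18) · Id(594/18) = 39 · 33 = 1287
  d = 22: σ(22) · Id(594/22) = 36 · 27 = 972
  d = 27: σ(27) · Id(594/27) = 40 · 22 = 880
  d = 33: σ(33) · Id(594/33) = 48 · 18 = 864
  d = 54: σ(54) · Id(594/54) = 120 · 11 = 1320
  d = 66: σ(66) · Id(594/66) = 144 · 9 = 1296
  d = 99: σ(99) · Id(594/99) = 156 · 6 = 936
  d = 198: σ(198) · Id(594/198) = 468 · 3 = 1404
  d = 297: σ(297) · Id(594/297) = 480 · 2 = 960
  d = 594: σ(594) · Id(594/594) = 1440 · 1 = 1440
Summing: (σ * Id)(594) = 594 + 891 + 792 + 1188 + 858 + 648 + 1287 + 972 + 880 + 864 + 1320 + 1296 + 936 + 1404 + 960 + 1440 = 16330.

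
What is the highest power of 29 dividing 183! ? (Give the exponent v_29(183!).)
v_29(183!) = 6

Legendre's formula: v_p(n!) = Σ_{k ≥ 1} ⌊n / p^k⌋. For p = 29, n = 183, the terms are:
  ⌊183/29^1⌋ = ⌊183/29⌋ = 6
(the next term ⌊183/29^2⌋ = 0, terminating the sum). Summing: v_29(183!) = 6 = 6.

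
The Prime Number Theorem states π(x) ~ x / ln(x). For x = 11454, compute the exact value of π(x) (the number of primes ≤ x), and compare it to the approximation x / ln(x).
π(11454) = 1381;  x/ln(x) ≈ 1225.54;  relative error ≈ 11.26%.

Directly count primes up to 11454: π(11454) = 1381. The PNT approximation gives 11454/ln(11454) ≈ 11454/9.34609 ≈ 1225.54. Relative error (π(x) − x/ln(x)) / π(x) ≈ 11.26%; the approximation is known to undercount slightly (Li(x) is a better estimate).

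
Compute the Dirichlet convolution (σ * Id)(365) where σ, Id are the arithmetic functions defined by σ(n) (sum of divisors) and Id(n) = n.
(σ * Id)(365) = 1617

Divisors of 365: [1, 5, 73, 365]. For each d | 365:
  d = 1: σ(1) · Id(365/1) = 1 · 365 = 365
  d = 5: σ(5) · Id(365/5) = 6 · 73 = 438
  d = 73: σ(73) · Id(365/73) = 74 · 5 = 370
  d = 365: σ(365) · Id(365/365) = 444 · 1 = 444
Summing: (σ * Id)(365) = 365 + 438 + 370 + 444 = 1617.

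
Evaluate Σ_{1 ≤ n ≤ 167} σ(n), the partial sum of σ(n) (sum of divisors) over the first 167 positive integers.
Σ_{n ≤ 167} σ(n) = 22875

Compute σ(n) for each 1 ≤ n ≤ 167: σ(1) = 1, σ(2) = 3, σ(3) = 4, σ(4) = 7, σ(5) = 6, σ(6) = 12, σ(7) = 8, σ(8) = 15, σ(9) = 13, σ(10) = 18, σ(11) = 12, σ(12) = 28, σ(13) = 14, σ(14) = 24, σ(15) = 24, σ(16) = 31, σ(17) = 18, σ(18) = 39, σ(19) = 20, σ(20) = 42, σ(21) = 32, σ(22) = 36, σ(23) = 24, σ(24) = 60, σ(25) = 31, σ(26) = 42, σ(27) = 40, σ(28) = 56, σ(29) = 30, σ(30) = 72, σ(31) = 32, σ(32) = 63, σ(33) = 48, σ(34) = 54, σ(35) = 48, σ(36) = 91, σ(37) = 38, σ(38) = 60, σ(39) = 56, σ(40) = 90, σ(41) = 42, σ(42) = 96, σ(43) = 44, σ(44) = 84, σ(45) = 78, σ(46) = 72, σ(47) = 48, σ(48) = 124, σ(49) = 57, σ(50) = 93, σ(51) = 72, σ(52) = 98, σ(53) = 54, σ(54) = 120, σ(55) = 72, σ(56) = 120, σ(57) = 80, σ(58) = 90, σ(59) = 60, σ(60) = 168, σ(61) = 62, σ(62) = 96, σ(63) = 104, σ(64) = 127, σ(65) = 84, σ(66) = 144, σ(67) = 68, σ(68) = 126, σ(69) = 96, σ(70) = 144, σ(71) = 72, σ(72) = 195, σ(73) = 74, σ(74) = 114, σ(75) = 124, σ(76) = 140, σ(77) = 96, σ(78) = 168, σ(79) = 80, σ(80) = 186, σ(81) = 121, σ(82) = 126, σ(83) = 84, σ(84) = 224, σ(85) = 108, σ(86) = 132, σ(87) = 120, σ(88) = 180, σ(89) = 90, σ(90) = 234, σ(91) = 112, σ(92) = 168, σ(93) = 128, σ(94) = 144, σ(95) = 120, σ(96) = 252, σ(97) = 98, σ(98) = 171, σ(99) = 156, σ(100) = 217, σ(101) = 102, σ(102) = 216, σ(103) = 104, σ(104) = 210, σ(105) = 192, σ(106) = 162, σ(107) = 108, σ(108) = 280, σ(109) = 110, σ(110) = 216, σ(111) = 152, σ(112) = 248, σ(113) = 114, σ(114) = 240, σ(115) = 144, σ(116) = 210, σ(117) = 182, σ(118) = 180, σ(119) = 144, σ(120) = 360, σ(121) = 133, σ(122) = 186, σ(123) = 168, σ(124) = 224, σ(125) = 156, σ(126) = 312, σ(127) = 128, σ(128) = 255, σ(129) = 176, σ(130) = 252, σ(131) = 132, σ(132) = 336, σ(133) = 160, σ(134) = 204, σ(135) = 240, σ(136) = 270, σ(137) = 138, σ(138) = 288, σ(139) = 140, σ(140) = 336, σ(141) = 192, σ(142) = 216, σ(143) = 168, σ(144) = 403, σ(145) = 180, σ(146) = 222, σ(147) = 228, σ(148) = 266, σ(149) = 150, σ(150) = 372, σ(151) = 152, σ(152) = 300, σ(153) = 234, σ(154) = 288, σ(155) = 192, σ(156) = 392, σ(157) = 158, σ(158) = 240, σ(159) = 216, σ(160) = 378, σ(161) = 192, σ(162) = 363, σ(163) = 164, σ(164) = 294, σ(165) = 288, σ(166) = 252, σ(167) = 168. Summing all 167 values: 22875. (Average order: Σ_{n ≤ x} σ(n) ~ (π²/12) x². For x = 167, (π²/12)·167² ≈ 22937.78.)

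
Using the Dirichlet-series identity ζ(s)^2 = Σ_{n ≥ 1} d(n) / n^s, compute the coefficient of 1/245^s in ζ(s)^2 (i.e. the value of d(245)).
d(245) = 6

ζ(s)^2 = (Σ 1/m^s)(Σ 1/k^s). The coefficient of 1/n^s in the product is the number of ordered pairs (m, k) with mk = n, which equals d(n). For n = 245, divisors are [1, 5, 7, 35, 49, 245], so d(245) = 6.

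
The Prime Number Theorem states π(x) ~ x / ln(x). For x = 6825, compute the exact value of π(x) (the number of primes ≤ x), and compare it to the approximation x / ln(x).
π(6825) = 877;  x/ln(x) ≈ 773.08;  relative error ≈ 11.85%.

Directly count primes up to 6825: π(6825) = 877. The PNT approximation gives 6825/ln(6825) ≈ 6825/8.82835 ≈ 773.08. Relative error (π(x) − x/ln(x)) / π(x) ≈ 11.85%; the approximation is known to undercount slightly (Li(x) is a better estimate).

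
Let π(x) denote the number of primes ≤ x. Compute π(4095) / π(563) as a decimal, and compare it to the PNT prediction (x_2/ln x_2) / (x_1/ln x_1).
π(4095)/π(563) = 564/103 ≈ 5.4757;  PNT prediction ≈ 5.5383.

π(563) = 103 and π(4095) = 564, so π(4095)/π(563) ≈ 5.4757. The PNT-predicted ratio is (4095/ln(4095)) / (563/ln(563)) ≈ 5.5383. The two agree to within a few percent, as expected.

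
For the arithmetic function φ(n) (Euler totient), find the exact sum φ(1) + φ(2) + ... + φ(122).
Σ_{n ≤ 122} φ(n) = 4556

Compute φ(n) for each 1 ≤ n ≤ 122: φ(1) = 1, φ(2) = 1, φ(3) = 2, φ(4) = 2, φ(5) = 4, φ(6) = 2, φ(7) = 6, φ(8) = 4, φ(9) = 6, φ(10) = 4, φ(11) = 10, φ(12) = 4, φ(13) = 12, φ(14) = 6, φ(15) = 8, φ(16) = 8, φ(17) = 16, φ(18) = 6, φ(19) = 18, φ(20) = 8, φ(21) = 12, φ(22) = 10, φ(23) = 22, φ(24) = 8, φ(25) = 20, φ(26) = 12, φ(27) = 18, φ(28) = 12, φ(29) = 28, φ(30) = 8, φ(31) = 30, φ(32) = 16, φ(33) = 20, φ(34) = 16, φ(35) = 24, φ(36) = 12, φ(37) = 36, φ(38) = 18, φ(39) = 24, φ(40) = 16, φ(41) = 40, φ(42) = 12, φ(43) = 42, φ(44) = 20, φ(45) = 24, φ(46) = 22, φ(47) = 46, φ(48) = 16, φ(49) = 42, φ(50) = 20, φ(51) = 32, φ(52) = 24, φ(53) = 52, φ(54) = 18, φ(55) = 40, φ(56) = 24, φ(57) = 36, φ(58) = 28, φ(59) = 58, φ(60) = 16, φ(61) = 60, φ(62) = 30, φ(63) = 36, φ(64) = 32, φ(65) = 48, φ(66) = 20, φ(67) = 66, φ(68) = 32, φ(69) = 44, φ(70) = 24, φ(71) = 70, φ(72) = 24, φ(73) = 72, φ(74) = 36, φ(75) = 40, φ(76) = 36, φ(77) = 60, φ(78) = 24, φ(79) = 78, φ(80) = 32, φ(81) = 54, φ(82) = 40, φ(83) = 82, φ(84) = 24, φ(85) = 64, φ(86) = 42, φ(87) = 56, φ(88) = 40, φ(89) = 88, φ(90) = 24, φ(91) = 72, φ(92) = 44, φ(93) = 60, φ(94) = 46, φ(95) = 72, φ(96) = 32, φ(97) = 96, φ(98) = 42, φ(99) = 60, φ(100) = 40, φ(101) = 100, φ(102) = 32, φ(103) = 102, φ(104) = 48, φ(105) = 48, φ(106) = 52, φ(107) = 106, φ(108) = 36, φ(109) = 108, φ(110) = 40, φ(111) = 72, φ(112) = 48, φ(113) = 112, φ(114) = 36, φ(115) = 88, φ(116) = 56, φ(117) = 72, φ(118) = 58, φ(119) = 96, φ(120) = 32, φ(121) = 110, φ(122) = 60. Summing all 122 values: 4556. (Average order: Σ_{n ≤ x} φ(n) ~ (3/π²) x². For x = 122, (3/π²)·122² ≈ 4524.19.)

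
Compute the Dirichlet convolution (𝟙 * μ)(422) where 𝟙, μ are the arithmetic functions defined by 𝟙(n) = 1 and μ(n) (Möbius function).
(𝟙 * μ)(422) = 0

Divisors of 422: [1, 2, 211, 422]. For each d | 422:
  d = 1: 𝟙(1) · μ(422/1) = 1 · 1 = 1
  d = 2: 𝟙(2) · μ(422/2) = 1 · -1 = -1
  d = 211: 𝟙(211) · μ(422/211) = 1 · -1 = -1
  d = 422: 𝟙(422) · μ(422/422) = 1 · 1 = 1
Summing: (𝟙 * μ)(422) = 1 + -1 + -1 + 1 = 0.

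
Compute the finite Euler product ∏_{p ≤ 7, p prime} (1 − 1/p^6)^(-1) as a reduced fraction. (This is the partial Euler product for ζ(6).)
∏ = 5359375/5268016

The primes p ≤ 7 are [2, 3, 5, 7]. For each prime, (1 − 1/p^6)^(-1) = p^6 / (p^6 − 1). The product is (1 − 1/2^6)^(-1), (1 − 1/3^6)^(-1), (1 − 1/5^6)^(-1), (1 − 1/7^6)^(-1) = ∏ p^6 / (p^6 − 1) = 5359375/5268016.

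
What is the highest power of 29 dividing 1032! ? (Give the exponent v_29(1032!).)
v_29(1032!) = 36

Legendre's formula: v_p(n!) = Σ_{k ≥ 1} ⌊n / p^k⌋. For p = 29, n = 1032, the terms are:
  ⌊1032/29^1⌋ = ⌊1032/29⌋ = 35
  ⌊1032/29^2⌋ = ⌊1032/841⌋ = 1
(the next term ⌊1032/29^3⌋ = 0, terminating the sum). Summing: v_29(1032!) = 35 + 1 = 36.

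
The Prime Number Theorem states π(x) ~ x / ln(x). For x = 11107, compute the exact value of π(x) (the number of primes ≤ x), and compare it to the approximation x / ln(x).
π(11107) = 1345;  x/ln(x) ≈ 1192.34;  relative error ≈ 11.35%.

Directly count primes up to 11107: π(11107) = 1345. The PNT approximation gives 11107/ln(11107) ≈ 11107/9.31533 ≈ 1192.34. Relative error (π(x) − x/ln(x)) / π(x) ≈ 11.35%; the approximation is known to undercount slightly (Li(x) is a better estimate).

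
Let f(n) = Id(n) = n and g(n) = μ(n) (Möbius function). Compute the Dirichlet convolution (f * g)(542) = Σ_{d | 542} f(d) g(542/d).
(Id * μ)(542) = 270

Divisors of 542: [1, 2, 271, 542]. For each d | 542:
  d = 1: Id(1) · μ(542/1) = 1 · 1 = 1
  d = 2: Id(2) · μ(542/2) = 2 · -1 = -2
  d = 271: Id(271) · μ(542/271) = 271 · -1 = -271
  d = 542: Id(542) · μ(542/542) = 542 · 1 = 542
Summing: (Id * μ)(542) = 1 + -2 + -271 + 542 = 270.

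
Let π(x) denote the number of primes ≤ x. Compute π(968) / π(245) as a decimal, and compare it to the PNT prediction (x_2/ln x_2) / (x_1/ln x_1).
π(968)/π(245) = 163/53 ≈ 3.0755;  PNT prediction ≈ 3.1614.

π(245) = 53 and π(968) = 163, so π(968)/π(245) ≈ 3.0755. The PNT-predicted ratio is (968/ln(968)) / (245/ln(245)) ≈ 3.1614. The two agree to within a few percent, as expected.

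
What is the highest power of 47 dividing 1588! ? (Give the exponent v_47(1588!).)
v_47(1588!) = 33

Legendre's formula: v_p(n!) = Σ_{k ≥ 1} ⌊n / p^k⌋. For p = 47, n = 1588, the terms are:
  ⌊1588/47^1⌋ = ⌊1588/47⌋ = 33
(the next term ⌊1588/47^2⌋ = 0, terminating the sum). Summing: v_47(1588!) = 33 = 33.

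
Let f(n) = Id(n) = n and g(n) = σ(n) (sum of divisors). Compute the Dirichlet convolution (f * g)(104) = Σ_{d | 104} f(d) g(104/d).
(Id * σ)(104) = 1323

Divisors of 104: [1, 2, 4, 8, 13, 26, 52, 104]. For each d | 104:
  d = 1: Id(1) · σ(104/1) = 1 · 210 = 210
  d = 2: Id(2) · σ(104/2) = 2 · 98 = 196
  d = 4: Id(4) · σ(104/4) = 4 · 42 = 168
  d = 8: Id(8) · σ(104/8) = 8 · 14 = 112
  d = 13: Id(13) · σ(104/13) = 13 · 15 = 195
  d = 26: Id(26) · σ(104/26) = 26 · 7 = 182
  d = 52: Id(52) · σ(104/52) = 52 · 3 = 156
  d = 104: Id(104) · σ(104/104) = 104 · 1 = 104
Summing: (Id * σ)(104) = 210 + 196 + 168 + 112 + 195 + 182 + 156 + 104 = 1323.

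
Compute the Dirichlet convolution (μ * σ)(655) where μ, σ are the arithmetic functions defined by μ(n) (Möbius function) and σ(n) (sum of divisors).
(μ * σ)(655) = 655

Divisors of 655: [1, 5, 131, 655]. For each d | 655:
  d = 1: μ(1) · σ(655/1) = 1 · 792 = 792
  d = 5: μ(5) · σ(655/5) = -1 · 132 = -132
  d = 131: μ(131) · σ(655/131) = -1 · 6 = -6
  d = 655: μ(655) · σ(655/655) = 1 · 1 = 1
Summing: (μ * σ)(655) = 792 + -132 + -6 + 1 = 655.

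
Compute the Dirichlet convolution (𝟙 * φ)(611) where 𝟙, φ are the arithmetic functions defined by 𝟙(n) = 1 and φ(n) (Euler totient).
(𝟙 * φ)(611) = 611

Divisors of 611: [1, 13, 47, 611]. For each d | 611:
  d = 1: 𝟙(1) · φ(611/1) = 1 · 552 = 552
  d = 13: 𝟙(13) · φ(611/13) = 1 · 46 = 46
  d = 47: 𝟙(47) · φ(611/47) = 1 · 12 = 12
  d = 611: 𝟙(611) · φ(611/611) = 1 · 1 = 1
Summing: (𝟙 * φ)(611) = 552 + 46 + 12 + 1 = 611.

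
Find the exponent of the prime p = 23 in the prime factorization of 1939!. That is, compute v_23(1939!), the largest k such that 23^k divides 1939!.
v_23(1939!) = 87

Legendre's formula: v_p(n!) = Σ_{k ≥ 1} ⌊n / p^k⌋. For p = 23, n = 1939, the terms are:
  ⌊1939/23^1⌋ = ⌊1939/23⌋ = 84
  ⌊1939/23^2⌋ = ⌊1939/529⌋ = 3
(the next term ⌊1939/23^3⌋ = 0, terminating the sum). Summing: v_23(1939!) = 84 + 3 = 87.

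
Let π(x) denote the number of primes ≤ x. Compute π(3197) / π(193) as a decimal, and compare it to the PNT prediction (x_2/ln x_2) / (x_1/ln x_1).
π(3197)/π(193) = 452/44 ≈ 10.2727;  PNT prediction ≈ 10.8024.

π(193) = 44 and π(3197) = 452, so π(3197)/π(193) ≈ 10.2727. The PNT-predicted ratio is (3197/ln(3197)) / (193/ln(193)) ≈ 10.8024. The two agree to within a few percent, as expected.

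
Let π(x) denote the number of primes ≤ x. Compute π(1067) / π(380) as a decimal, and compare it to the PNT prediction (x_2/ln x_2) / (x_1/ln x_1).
π(1067)/π(380) = 179/75 ≈ 2.3867;  PNT prediction ≈ 2.3921.

π(380) = 75 and π(1067) = 179, so π(1067)/π(380) ≈ 2.3867. The PNT-predicted ratio is (1067/ln(1067)) / (380/ln(380)) ≈ 2.3921. The two agree to within a few percent, as expected.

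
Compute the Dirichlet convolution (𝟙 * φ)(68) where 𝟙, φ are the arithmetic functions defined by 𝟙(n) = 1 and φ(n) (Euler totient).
(𝟙 * φ)(68) = 68

Divisors of 68: [1, 2, 4, 17, 34, 68]. For each d | 68:
  d = 1: 𝟙(1) · φ(68/1) = 1 · 32 = 32
  d = 2: 𝟙(2) · φ(68/2) = 1 · 16 = 16
  d = 4: 𝟙(4) · φ(68/4) = 1 · 16 = 16
  d = 17: 𝟙(17) · φ(68/17) = 1 · 2 = 2
  d = 34: 𝟙(34) · φ(68/34) = 1 · 1 = 1
  d = 68: 𝟙(68) · φ(68/68) = 1 · 1 = 1
Summing: (𝟙 * φ)(68) = 32 + 16 + 16 + 2 + 1 + 1 = 68.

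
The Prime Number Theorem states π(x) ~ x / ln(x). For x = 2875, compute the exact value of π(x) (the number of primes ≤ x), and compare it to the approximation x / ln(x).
π(2875) = 416;  x/ln(x) ≈ 361.01;  relative error ≈ 13.22%.

Directly count primes up to 2875: π(2875) = 416. The PNT approximation gives 2875/ln(2875) ≈ 2875/7.96381 ≈ 361.01. Relative error (π(x) − x/ln(x)) / π(x) ≈ 13.22%; the approximation is known to undercount slightly (Li(x) is a better estimate).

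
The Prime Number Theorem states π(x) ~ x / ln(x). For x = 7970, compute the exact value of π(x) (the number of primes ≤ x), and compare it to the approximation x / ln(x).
π(7970) = 1006;  x/ln(x) ≈ 887.19;  relative error ≈ 11.81%.

Directly count primes up to 7970: π(7970) = 1006. The PNT approximation gives 7970/ln(7970) ≈ 7970/8.98344 ≈ 887.19. Relative error (π(x) − x/ln(x)) / π(x) ≈ 11.81%; the approximation is known to undercount slightly (Li(x) is a better estimate).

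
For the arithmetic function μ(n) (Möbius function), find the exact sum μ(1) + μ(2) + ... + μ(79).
Σ_{n ≤ 79} μ(n) = -4

Compute μ(n) for each 1 ≤ n ≤ 79: μ(1) = 1, μ(2) = -1, μ(3) = -1, μ(4) = 0, μ(5) = -1, μ(6) = 1, μ(7) = -1, μ(8) = 0, μ(9) = 0, μ(10) = 1, μ(11) = -1, μ(12) = 0, μ(13) = -1, μ(14) = 1, μ(15) = 1, μ(16) = 0, μ(17) = -1, μ(18) = 0, μ(19) = -1, μ(20) = 0, μ(21) = 1, μ(22) = 1, μ(23) = -1, μ(24) = 0, μ(25) = 0, μ(26) = 1, μ(27) = 0, μ(28) = 0, μ(29) = -1, μ(30) = -1, μ(31) = -1, μ(32) = 0, μ(33) = 1, μ(34) = 1, μ(35) = 1, μ(36) = 0, μ(37) = -1, μ(38) = 1, μ(39) = 1, μ(40) = 0, μ(41) = -1, μ(42) = -1, μ(43) = -1, μ(44) = 0, μ(45) = 0, μ(46) = 1, μ(47) = -1, μ(48) = 0, μ(49) = 0, μ(50) = 0, μ(51) = 1, μ(52) = 0, μ(53) = -1, μ(54) = 0, μ(55) = 1, μ(56) = 0, μ(57) = 1, μ(58) = 1, μ(59) = -1, μ(60) = 0, μ(61) = -1, μ(62) = 1, μ(63) = 0, μ(64) = 0, μ(65) = 1, μ(66) = -1, μ(67) = -1, μ(68) = 0, μ(69) = 1, μ(70) = -1, μ(71) = -1, μ(72) = 0, μ(73) = -1, μ(74) = 1, μ(75) = 0, μ(76) = 0, μ(77) = 1, μ(78) = -1, μ(79) = -1. Summing all 79 values: -4. (Mertens function M(x) = Σ_{n ≤ x} μ(n); on average M(x) should be small (PNT ⟺ M(x) = o(x)).)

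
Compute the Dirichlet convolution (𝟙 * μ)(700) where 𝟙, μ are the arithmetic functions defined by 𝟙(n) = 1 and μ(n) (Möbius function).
(𝟙 * μ)(700) = 0

Divisors of 700: [1, 2, 4, 5, 7, 10, 14, 20, 25, 28, 35, 50, 70, 100, 140, 175, 350, 700]. For each d | 700:
  d = 1: 𝟙(1) · μ(700/1) = 1 · 0 = 0
  d = 2: 𝟙(2) · μ(700/2) = 1 · 0 = 0
  d = 4: 𝟙(4) · μ(700/4) = 1 · 0 = 0
  d = 5: 𝟙(5) · μ(700/5) = 1 · 0 = 0
  d = 7: 𝟙(7) · μ(700/7) = 1 · 0 = 0
  d = 10: 𝟙(10) · μ(700/10) = 1 · -1 = -1
  d = 14: 𝟙(14) · μ(700/14) = 1 · 0 = 0
  d = 20: 𝟙(20) · μ(700/20) = 1 · 1 = 1
  d = 25: 𝟙(25) · μ(700/25) = 1 · 0 = 0
  d = 28: 𝟙(28) · μ(700/28) = 1 · 0 = 0
  d = 35: 𝟙(35) · μ(700/35) = 1 · 0 = 0
  d = 50: 𝟙(50) · μ(700/50) = 1 · 1 = 1
  d = 70: 𝟙(70) · μ(700/70) = 1 · 1 = 1
  d = 100: 𝟙(100) · μ(700/100) = 1 · -1 = -1
  d = 140: 𝟙(140) · μ(700/140) = 1 · -1 = -1
  d = 175: 𝟙(175) · μ(700/175) = 1 · 0 = 0
  d = 350: 𝟙(350) · μ(700/350) = 1 · -1 = -1
  d = 700: 𝟙(700) · μ(700/700) = 1 · 1 = 1
Summing: (𝟙 * μ)(700) = 0 + 0 + 0 + 0 + 0 + -1 + 0 + 1 + 0 + 0 + 0 + 1 + 1 + -1 + -1 + 0 + -1 + 1 = 0.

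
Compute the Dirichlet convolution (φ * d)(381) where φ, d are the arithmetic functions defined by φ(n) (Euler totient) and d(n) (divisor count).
(φ * d)(381) = 512

Divisors of 381: [1, 3, 127, 381]. For each d | 381:
  d = 1: φ(1) · d(381/1) = 1 · 4 = 4
  d = 3: φ(3) · d(381/3) = 2 · 2 = 4
  d = 127: φ(127) · d(381/127) = 126 · 2 = 252
  d = 381: φ(381) · d(381/381) = 252 · 1 = 252
Summing: (φ * d)(381) = 4 + 4 + 252 + 252 = 512.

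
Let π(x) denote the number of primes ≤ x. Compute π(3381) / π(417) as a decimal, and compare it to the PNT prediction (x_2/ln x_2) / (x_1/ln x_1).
π(3381)/π(417) = 476/80 ≈ 5.9500;  PNT prediction ≈ 6.0197.

π(417) = 80 and π(3381) = 476, so π(3381)/π(417) ≈ 5.9500. The PNT-predicted ratio is (3381/ln(3381)) / (417/ln(417)) ≈ 6.0197. The two agree to within a few percent, as expected.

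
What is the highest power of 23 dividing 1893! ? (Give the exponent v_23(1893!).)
v_23(1893!) = 85

Legendre's formula: v_p(n!) = Σ_{k ≥ 1} ⌊n / p^k⌋. For p = 23, n = 1893, the terms are:
  ⌊1893/23^1⌋ = ⌊1893/23⌋ = 82
  ⌊1893/23^2⌋ = ⌊1893/529⌋ = 3
(the next term ⌊1893/23^3⌋ = 0, terminating the sum). Summing: v_23(1893!) = 82 + 3 = 85.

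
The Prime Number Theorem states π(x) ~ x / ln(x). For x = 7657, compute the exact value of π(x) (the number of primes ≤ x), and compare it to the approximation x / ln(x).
π(7657) = 971;  x/ln(x) ≈ 856.16;  relative error ≈ 11.83%.

Directly count primes up to 7657: π(7657) = 971. The PNT approximation gives 7657/ln(7657) ≈ 7657/8.94338 ≈ 856.16. Relative error (π(x) − x/ln(x)) / π(x) ≈ 11.83%; the approximation is known to undercount slightly (Li(x) is a better estimate).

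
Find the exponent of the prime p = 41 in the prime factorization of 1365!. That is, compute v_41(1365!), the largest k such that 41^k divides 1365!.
v_41(1365!) = 33

Legendre's formula: v_p(n!) = Σ_{k ≥ 1} ⌊n / p^k⌋. For p = 41, n = 1365, the terms are:
  ⌊1365/41^1⌋ = ⌊1365/41⌋ = 33
(the next term ⌊1365/41^2⌋ = 0, terminating the sum). Summing: v_41(1365!) = 33 = 33.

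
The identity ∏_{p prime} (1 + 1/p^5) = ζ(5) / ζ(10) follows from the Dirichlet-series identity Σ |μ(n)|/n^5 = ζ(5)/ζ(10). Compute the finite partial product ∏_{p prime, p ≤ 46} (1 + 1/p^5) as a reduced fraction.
∏ = 337266640043527822041984546776597328186597199973708681183232/325579173304271359254907763799806016454065290452479278531405

The primes p ≤ 46 are [2, 3, 5, 7, 11, 13, 17, 19, 23, 29, 31, 37, 41, 43]. For each, (1 + 1/p^5) = (p^5 + 1)/p^5. Multiplying these fractions over p ∈ [2, 3, 5, 7, 11, 13, 17, 19, 23, 29, 31, 37, 41, 43] gives 337266640043527822041984546776597328186597199973708681183232/325579173304271359254907763799806016454065290452479278531405. (In the limit P → ∞ this tends to ζ(5)/ζ(10).)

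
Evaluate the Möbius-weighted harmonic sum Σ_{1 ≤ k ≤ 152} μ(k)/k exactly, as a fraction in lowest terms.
Σ μ(k)/k = 498553581288971583508015817946071430122138094746515981177/75106511663943725776296745409664000450228387787452181363970

Values of μ(k) for 1 ≤ k ≤ 152: μ(1) = 1, μ(2) = -1, μ(3) = -1, μ(5) = -1, μ(6) = 1, μ(7) = -1, μ(10) = 1, μ(11) = -1, μ(13) = -1, μ(14) = 1, μ(15) = 1, μ(17) = -1, μ(19) = -1, μ(21) = 1, μ(22) = 1, μ(23) = -1, μ(26) = 1, μ(29) = -1, μ(30) = -1, μ(31) = -1, μ(33) = 1, μ(34) = 1, μ(35) = 1, μ(37) = -1, μ(38) = 1, μ(39) = 1, μ(41) = -1, μ(42) = -1, μ(43) = -1, μ(46) = 1, μ(47) = -1, μ(51) = 1, μ(53) = -1, μ(55) = 1, μ(57) = 1, μ(58) = 1, μ(59) = -1, μ(61) = -1, μ(62) = 1, μ(65) = 1, μ(66) = -1, μ(67) = -1, μ(69) = 1, μ(70) = -1, μ(71) = -1, μ(73) = -1, μ(74) = 1, μ(77) = 1, μ(78) = -1, μ(79) = -1, μ(82) = 1, μ(83) = -1, μ(85) = 1, μ(86) = 1, μ(87) = 1, μ(89) = -1, μ(91) = 1, μ(93) = 1, μ(94) = 1, μ(95) = 1, μ(97) = -1, μ(101) = -1, μ(102) = -1, μ(103) = -1, μ(105) = -1, μ(106) = 1, μ(107) = -1, μ(109) = -1, μ(110) = -1, μ(111) = 1, μ(113) = -1, μ(114) = -1, μ(115) = 1, μ(118) = 1, μ(119) = 1, μ(122) = 1, μ(123) = 1, μ(127) = -1, μ(129) = 1, μ(130) = -1, μ(131) = -1, μ(133) = 1, μ(134) = 1, μ(137) = -1, μ(138) = -1, μ(139) = -1, μ(141) = 1, μ(142) = 1, μ(143) = 1, μ(145) = 1, μ(146) = 1, μ(149) = -1, μ(151) = -1, with μ = 0 on non-squarefree integers. Summing μ(k)/k for k where μ(k) ≠ 0 gives 498553581288971583508015817946071430122138094746515981177/75106511663943725776296745409664000450228387787452181363970 ≈ 0.0066. (PNT ⟺ this sum → 0 as n → ∞.)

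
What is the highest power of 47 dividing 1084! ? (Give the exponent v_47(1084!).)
v_47(1084!) = 23

Legendre's formula: v_p(n!) = Σ_{k ≥ 1} ⌊n / p^k⌋. For p = 47, n = 1084, the terms are:
  ⌊1084/47^1⌋ = ⌊1084/47⌋ = 23
(the next term ⌊1084/47^2⌋ = 0, terminating the sum). Summing: v_47(1084!) = 23 = 23.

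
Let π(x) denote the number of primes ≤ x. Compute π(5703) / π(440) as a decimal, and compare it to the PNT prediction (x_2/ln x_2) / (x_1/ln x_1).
π(5703)/π(440) = 751/85 ≈ 8.8353;  PNT prediction ≈ 9.1219.

π(440) = 85 and π(5703) = 751, so π(5703)/π(440) ≈ 8.8353. The PNT-predicted ratio is (5703/ln(5703)) / (440/ln(440)) ≈ 9.1219. The two agree to within a few percent, as expected.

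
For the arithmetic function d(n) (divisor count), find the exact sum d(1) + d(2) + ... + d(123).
Σ_{n ≤ 123} d(n) = 613

Compute d(n) for each 1 ≤ n ≤ 123: d(1) = 1, d(2) = 2, d(3) = 2, d(4) = 3, d(5) = 2, d(6) = 4, d(7) = 2, d(8) = 4, d(9) = 3, d(10) = 4, d(11) = 2, d(12) = 6, d(13) = 2, d(14) = 4, d(15) = 4, d(16) = 5, d(17) = 2, d(18) = 6, d(19) = 2, d(20) = 6, d(21) = 4, d(22) = 4, d(23) = 2, d(24) = 8, d(25) = 3, d(26) = 4, d(27) = 4, d(28) = 6, d(29) = 2, d(30) = 8, d(31) = 2, d(32) = 6, d(33) = 4, d(34) = 4, d(35) = 4, d(36) = 9, d(37) = 2, d(38) = 4, d(39) = 4, d(40) = 8, d(41) = 2, d(42) = 8, d(43) = 2, d(44) = 6, d(45) = 6, d(46) = 4, d(47) = 2, d(48) = 10, d(49) = 3, d(50) = 6, d(51) = 4, d(52) = 6, d(53) = 2, d(54) = 8, d(55) = 4, d(56) = 8, d(57) = 4, d(58) = 4, d(59) = 2, d(60) = 12, d(61) = 2, d(62) = 4, d(63) = 6, d(64) = 7, d(65) = 4, d(66) = 8, d(67) = 2, d(68) = 6, d(69) = 4, d(70) = 8, d(71) = 2, d(72) = 12, d(73) = 2, d(74) = 4, d(75) = 6, d(76) = 6, d(77) = 4, d(78) = 8, d(79) = 2, d(80) = 10, d(81) = 5, d(82) = 4, d(83) = 2, d(84) = 12, d(85) = 4, d(86) = 4, d(87) = 4, d(88) = 8, d(89) = 2, d(90) = 12, d(91) = 4, d(92) = 6, d(93) = 4, d(94) = 4, d(95) = 4, d(96) = 12, d(97) = 2, d(98) = 6, d(99) = 6, d(100) = 9, d(101) = 2, d(102) = 8, d(103) = 2, d(104) = 8, d(105) = 8, d(106) = 4, d(107) = 2, d(108) = 12, d(109) = 2, d(110) = 8, d(111) = 4, d(112) = 10, d(113) = 2, d(114) = 8, d(115) = 4, d(116) = 6, d(117) = 6, d(118) = 4, d(119) = 4, d(120) = 16, d(121) = 3, d(122) = 4, d(123) = 4. Summing all 123 values: 613. (Dirichlet's divisor formula: Σ_{n ≤ x} d(n) = x ln(x) + (2γ − 1) x + O(√x). For x = 123, the asymptotic estimate is ≈ 610.89.)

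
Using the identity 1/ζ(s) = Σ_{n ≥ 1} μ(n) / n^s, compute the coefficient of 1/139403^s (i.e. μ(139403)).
μ(139403) = 1

Factor n = 139403 = 11 · 19 · 23 · 29. μ(n) = 0 if any exponent ≥ 2 (not squarefree); otherwise μ(n) = (−1)^{ω(n)} where ω(n) is the number of distinct prime factors. Applying: μ(139403) = 1.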